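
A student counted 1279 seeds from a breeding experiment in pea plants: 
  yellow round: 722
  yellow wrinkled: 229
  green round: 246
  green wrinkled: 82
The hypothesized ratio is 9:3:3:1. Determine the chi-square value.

Total ratio parts = 16. Expected numbers out of 1279:
  yellow round: 1279 × 9/16 = 719.4375
  yellow wrinkled: 1279 × 3/16 = 239.8125
  green round: 1279 × 3/16 = 239.8125
  green wrinkled: 1279 × 1/16 = 79.9375
χ² = Σ (O − E)² / E
  yellow round: (722 − 719.4375)² / 719.4375 = 0.0091
  yellow wrinkled: (229 − 239.8125)² / 239.8125 = 0.4875
  green round: (246 − 239.8125)² / 239.8125 = 0.1596
  green wrinkled: (82 − 79.9375)² / 79.9375 = 0.0532
χ² = 0.0091 + 0.4875 + 0.1596 + 0.0532 = 0.7094 ≈ 0.709

0.709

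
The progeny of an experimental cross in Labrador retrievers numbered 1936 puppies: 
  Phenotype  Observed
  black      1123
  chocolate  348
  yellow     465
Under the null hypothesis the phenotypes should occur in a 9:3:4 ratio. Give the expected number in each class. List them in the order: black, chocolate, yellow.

Under the 9:3:4 hypothesis (Σ ratio = 16, N = 1936):
  black: 1936 × 9/16 = 1089
  chocolate: 1936 × 3/16 = 363
  yellow: 1936 × 4/16 = 484

1089, 363, 484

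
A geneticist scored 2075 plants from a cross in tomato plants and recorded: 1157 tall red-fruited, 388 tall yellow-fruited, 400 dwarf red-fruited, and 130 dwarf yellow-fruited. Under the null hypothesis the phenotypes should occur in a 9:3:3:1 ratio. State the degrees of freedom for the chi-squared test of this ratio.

3

A goodness-of-fit test with 4 phenotype classes has df = 4 − 1 = 3.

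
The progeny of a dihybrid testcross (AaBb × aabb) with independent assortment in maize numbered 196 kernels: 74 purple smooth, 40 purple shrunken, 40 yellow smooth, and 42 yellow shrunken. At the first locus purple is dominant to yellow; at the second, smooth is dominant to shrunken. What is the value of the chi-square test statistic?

A dihybrid testcross with independent assortment gives a 1:1:1:1 ratio.
The 1:1:1:1 ratio has 4 parts, so with N = 196 the expected counts are:
  purple smooth: 196 × 1/4 = 49
  purple shrunken: 196 × 1/4 = 49
  yellow smooth: 196 × 1/4 = 49
  yellow shrunken: 196 × 1/4 = 49
χ² = Σ (O − E)² / E
  purple smooth: (74 − 49)² / 49 = 12.7551
  purple shrunken: (40 − 49)² / 49 = 1.6531
  yellow smooth: (40 − 49)² / 49 = 1.6531
  yellow shrunken: (42 − 49)² / 49 = 1.0000
χ² = 12.7551 + 1.6531 + 1.6531 + 1.0000 = 17.0613 ≈ 17.061

17.061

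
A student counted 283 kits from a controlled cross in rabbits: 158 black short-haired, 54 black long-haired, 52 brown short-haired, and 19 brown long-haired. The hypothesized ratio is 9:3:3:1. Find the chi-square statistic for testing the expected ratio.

0.144

Under the 9:3:3:1 hypothesis (Σ ratio = 16, N = 283):
  black short-haired: 283 × 9/16 = 159.1875
  black long-haired: 283 × 3/16 = 53.0625
  brown short-haired: 283 × 3/16 = 53.0625
  brown long-haired: 283 × 1/16 = 17.6875
χ² = Σ (O − E)² / E
  black short-haired: (158 − 159.1875)² / 159.1875 = 0.0089
  black long-haired: (54 − 53.0625)² / 53.0625 = 0.0166
  brown short-haired: (52 − 53.0625)² / 53.0625 = 0.0213
  brown long-haired: (19 − 17.6875)² / 17.6875 = 0.0974
χ² = 0.0089 + 0.0166 + 0.0213 + 0.0974 = 0.1442 ≈ 0.144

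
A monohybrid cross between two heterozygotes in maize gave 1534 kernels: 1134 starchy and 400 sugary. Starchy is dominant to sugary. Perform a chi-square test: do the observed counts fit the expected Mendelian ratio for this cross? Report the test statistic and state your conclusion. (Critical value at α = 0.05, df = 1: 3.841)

For a monohybrid cross between heterozygotes with complete dominance, the expected phenotypic ratio is 3:1.
The 3:1 ratio has 4 parts, so with N = 1534 the expected counts are:
  starchy: 1534 × 3/4 = 1150.5
  sugary: 1534 × 1/4 = 383.5
χ² = Σ (O − E)² / E
  starchy: (1134 − 1150.5)² / 1150.5 = 0.2366
  sugary: (400 − 383.5)² / 383.5 = 0.7099
χ² = 0.2366 + 0.7099 = 0.9465 ≈ 0.947
Degrees of freedom = 2 − 1 = 1; critical value at α = 0.05 is 3.841.
Since 0.947 < 3.841, we fail to reject the null hypothesis — the data are consistent with the 3:1 ratio.

0.947; consistent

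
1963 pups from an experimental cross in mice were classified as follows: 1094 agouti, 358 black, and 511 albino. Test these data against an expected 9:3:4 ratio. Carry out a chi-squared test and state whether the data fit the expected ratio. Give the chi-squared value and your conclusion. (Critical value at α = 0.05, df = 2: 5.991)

Total ratio parts = 16. Expected numbers out of 1963:
  agouti: 1963 × 9/16 = 1104.1875
  black: 1963 × 3/16 = 368.0625
  albino: 1963 × 4/16 = 490.75
χ² = Σ (O − E)² / E
  agouti: (1094 − 1104.1875)² / 1104.1875 = 0.0940
  black: (358 − 368.0625)² / 368.0625 = 0.2751
  albino: (511 − 490.75)² / 490.75 = 0.8356
χ² = 0.0940 + 0.2751 + 0.8356 = 1.2047 ≈ 1.205
Degrees of freedom = 3 − 1 = 2; critical value at α = 0.05 is 5.991.
Since 1.205 < 5.991, we fail to reject the null hypothesis — the data are consistent with the 9:3:4 ratio.

1.205; consistent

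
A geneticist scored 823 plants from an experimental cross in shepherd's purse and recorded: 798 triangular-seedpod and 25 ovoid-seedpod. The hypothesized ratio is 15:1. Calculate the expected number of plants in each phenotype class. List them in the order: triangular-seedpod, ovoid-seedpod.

Expected counts for N = 823 under a 15:1 ratio (total parts = 16):
  triangular-seedpod: 823 × 15/16 = 771.5625
  ovoid-seedpod: 823 × 1/16 = 51.4375

771.5625, 51.4375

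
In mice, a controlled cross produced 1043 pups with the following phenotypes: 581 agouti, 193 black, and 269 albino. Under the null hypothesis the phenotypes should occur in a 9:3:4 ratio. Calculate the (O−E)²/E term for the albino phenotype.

0.261

Under the 9:3:4 hypothesis (Σ ratio = 16, N = 1043):
  agouti: 1043 × 9/16 = 586.6875
  black: 1043 × 3/16 = 195.5625
  albino: 1043 × 4/16 = 260.75
Contribution of albino: (269 − 260.75)² / 260.75 = 0.2610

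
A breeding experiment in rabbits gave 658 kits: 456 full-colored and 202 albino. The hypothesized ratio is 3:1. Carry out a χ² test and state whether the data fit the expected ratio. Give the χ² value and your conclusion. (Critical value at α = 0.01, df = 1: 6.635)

Under the 3:1 hypothesis (Σ ratio = 4, N = 658):
  full-colored: 658 × 3/4 = 493.5
  albino: 658 × 1/4 = 164.5
χ² = Σ (O − E)² / E
  full-colored: (456 − 493.5)² / 493.5 = 2.8495
  albino: (202 − 164.5)² / 164.5 = 8.5486
χ² = 2.8495 + 8.5486 = 11.3981 ≈ 11.398
Degrees of freedom = 2 − 1 = 1; critical value at α = 0.01 is 6.635.
Since 11.398 > 6.635, we reject the null hypothesis — the data do not fit the 3:1 ratio.

11.398; not consistent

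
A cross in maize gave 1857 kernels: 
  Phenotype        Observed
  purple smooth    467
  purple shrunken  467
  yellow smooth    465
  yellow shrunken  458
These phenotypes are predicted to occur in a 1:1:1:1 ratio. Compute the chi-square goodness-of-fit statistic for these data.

Expected counts for N = 1857 under a 1:1:1:1 ratio (total parts = 4):
  purple smooth: 1857 × 1/4 = 464.25
  purple shrunken: 1857 × 1/4 = 464.25
  yellow smooth: 1857 × 1/4 = 464.25
  yellow shrunken: 1857 × 1/4 = 464.25
χ² = Σ (O − E)² / E
  purple smooth: (467 − 464.25)² / 464.25 = 0.0163
  purple shrunken: (467 − 464.25)² / 464.25 = 0.0163
  yellow smooth: (465 − 464.25)² / 464.25 = 0.0012
  yellow shrunken: (458 − 464.25)² / 464.25 = 0.0841
χ² = 0.0163 + 0.0163 + 0.0012 + 0.0841 = 0.1179 ≈ 0.118

0.118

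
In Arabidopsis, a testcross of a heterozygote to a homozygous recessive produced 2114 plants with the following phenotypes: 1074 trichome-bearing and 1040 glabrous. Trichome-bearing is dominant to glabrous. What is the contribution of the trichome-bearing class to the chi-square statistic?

A testcross of a heterozygote (Aa × aa) gives a 1:1 phenotypic ratio.
Total ratio parts = 2. Expected numbers out of 2114:
  trichome-bearing: 2114 × 1/2 = 1057
  glabrous: 2114 × 1/2 = 1057
Contribution of trichome-bearing: (1074 − 1057)² / 1057 = 0.2734

0.273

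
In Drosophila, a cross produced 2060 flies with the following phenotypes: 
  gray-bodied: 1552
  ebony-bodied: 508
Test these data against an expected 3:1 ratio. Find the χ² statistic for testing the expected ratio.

0.127

The 3:1 ratio has 4 parts, so with N = 2060 the expected counts are:
  gray-bodied: 2060 × 3/4 = 1545
  ebony-bodied: 2060 × 1/4 = 515
χ² = Σ (O − E)² / E
  gray-bodied: (1552 − 1545)² / 1545 = 0.0317
  ebony-bodied: (508 − 515)² / 515 = 0.0951
χ² = 0.0317 + 0.0951 = 0.1268 ≈ 0.127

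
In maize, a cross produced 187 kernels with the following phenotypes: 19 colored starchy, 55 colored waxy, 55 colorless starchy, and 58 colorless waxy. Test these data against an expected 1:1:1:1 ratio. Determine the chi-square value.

Under the 1:1:1:1 hypothesis (Σ ratio = 4, N = 187):
  colored starchy: 187 × 1/4 = 46.75
  colored waxy: 187 × 1/4 = 46.75
  colorless starchy: 187 × 1/4 = 46.75
  colorless waxy: 187 × 1/4 = 46.75
χ² = Σ (O − E)² / E
  colored starchy: (19 − 46.75)² / 46.75 = 16.4719
  colored waxy: (55 − 46.75)² / 46.75 = 1.4559
  colorless starchy: (55 − 46.75)² / 46.75 = 1.4559
  colorless waxy: (58 − 46.75)² / 46.75 = 2.7072
χ² = 16.4719 + 1.4559 + 1.4559 + 2.7072 = 22.0909 ≈ 22.091

22.091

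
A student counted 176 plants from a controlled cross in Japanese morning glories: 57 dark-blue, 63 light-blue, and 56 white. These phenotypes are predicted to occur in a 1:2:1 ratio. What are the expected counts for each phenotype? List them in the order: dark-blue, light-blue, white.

44, 88, 44

Under the 1:2:1 hypothesis (Σ ratio = 4, N = 176):
  dark-blue: 176 × 1/4 = 44
  light-blue: 176 × 2/4 = 88
  white: 176 × 1/4 = 44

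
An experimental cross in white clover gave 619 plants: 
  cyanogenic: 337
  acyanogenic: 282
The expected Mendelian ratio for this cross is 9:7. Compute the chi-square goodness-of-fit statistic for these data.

0.822

Expected counts for N = 619 under a 9:7 ratio (total parts = 16):
  cyanogenic: 619 × 9/16 = 348.1875
  acyanogenic: 619 × 7/16 = 270.8125
χ² = Σ (O − E)² / E
  cyanogenic: (337 − 348.1875)² / 348.1875 = 0.3595
  acyanogenic: (282 − 270.8125)² / 270.8125 = 0.4622
χ² = 0.3595 + 0.4622 = 0.8217 ≈ 0.822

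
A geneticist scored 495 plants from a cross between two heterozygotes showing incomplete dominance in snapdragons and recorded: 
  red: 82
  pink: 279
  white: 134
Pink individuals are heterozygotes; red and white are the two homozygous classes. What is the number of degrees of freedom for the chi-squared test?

2

With incomplete dominance, a heterozygote × heterozygote cross gives a 1:2:1 phenotypic ratio.
A goodness-of-fit test with 3 phenotype classes has df = 3 − 1 = 2.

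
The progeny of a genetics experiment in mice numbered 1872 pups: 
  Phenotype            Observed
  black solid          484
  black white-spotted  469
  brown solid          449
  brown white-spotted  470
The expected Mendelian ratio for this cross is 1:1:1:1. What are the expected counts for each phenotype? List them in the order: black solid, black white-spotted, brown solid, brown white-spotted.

468, 468, 468, 468

Expected counts for N = 1872 under a 1:1:1:1 ratio (total parts = 4):
  black solid: 1872 × 1/4 = 468
  black white-spotted: 1872 × 1/4 = 468
  brown solid: 1872 × 1/4 = 468
  brown white-spotted: 1872 × 1/4 = 468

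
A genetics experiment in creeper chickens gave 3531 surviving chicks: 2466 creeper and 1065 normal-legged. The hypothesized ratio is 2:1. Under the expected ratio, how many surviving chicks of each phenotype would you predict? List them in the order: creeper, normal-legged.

Under the 2:1 hypothesis (Σ ratio = 3, N = 3531):
  creeper: 3531 × 2/3 = 2354
  normal-legged: 3531 × 1/3 = 1177

2354, 1177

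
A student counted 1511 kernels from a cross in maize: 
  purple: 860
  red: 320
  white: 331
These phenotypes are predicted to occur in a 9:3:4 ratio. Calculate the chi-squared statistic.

The 9:3:4 ratio has 16 parts, so with N = 1511 the expected counts are:
  purple: 1511 × 9/16 = 849.9375
  red: 1511 × 3/16 = 283.3125
  white: 1511 × 4/16 = 377.75
χ² = Σ (O − E)² / E
  purple: (860 − 849.9375)² / 849.9375 = 0.1191
  red: (320 − 283.3125)² / 283.3125 = 4.7508
  white: (331 − 377.75)² / 377.75 = 5.7857
χ² = 0.1191 + 4.7508 + 5.7857 = 10.6556 ≈ 10.656

10.656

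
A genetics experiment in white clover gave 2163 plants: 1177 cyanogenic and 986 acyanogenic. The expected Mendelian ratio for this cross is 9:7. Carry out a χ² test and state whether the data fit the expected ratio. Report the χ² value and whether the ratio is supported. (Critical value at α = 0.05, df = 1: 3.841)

The 9:7 ratio has 16 parts, so with N = 2163 the expected counts are:
  cyanogenic: 2163 × 9/16 = 1216.6875
  acyanogenic: 2163 × 7/16 = 946.3125
χ² = Σ (O − E)² / E
  cyanogenic: (1177 − 1216.6875)² / 1216.6875 = 1.2946
  acyanogenic: (986 − 946.3125)² / 946.3125 = 1.6645
χ² = 1.2946 + 1.6645 = 2.9591 ≈ 2.959
Degrees of freedom = 2 − 1 = 1; critical value at α = 0.05 is 3.841.
Since 2.959 < 3.841, we fail to reject the null hypothesis — the data are consistent with the 9:7 ratio.

2.959; consistent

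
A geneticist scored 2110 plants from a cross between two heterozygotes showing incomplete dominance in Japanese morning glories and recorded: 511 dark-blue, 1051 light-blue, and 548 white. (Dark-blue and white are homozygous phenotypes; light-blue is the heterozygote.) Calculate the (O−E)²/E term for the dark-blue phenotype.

With incomplete dominance, a heterozygote × heterozygote cross gives a 1:2:1 phenotypic ratio.
The 1:2:1 ratio has 4 parts, so with N = 2110 the expected counts are:
  dark-blue: 2110 × 1/4 = 527.5
  light-blue: 2110 × 2/4 = 1055
  white: 2110 × 1/4 = 527.5
Contribution of dark-blue: (511 − 527.5)² / 527.5 = 0.5161

0.516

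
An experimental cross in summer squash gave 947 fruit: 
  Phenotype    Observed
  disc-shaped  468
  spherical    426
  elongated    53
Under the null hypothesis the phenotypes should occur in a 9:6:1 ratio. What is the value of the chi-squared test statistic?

22.647

Expected counts for N = 947 under a 9:6:1 ratio (total parts = 16):
  disc-shaped: 947 × 9/16 = 532.6875
  spherical: 947 × 6/16 = 355.125
  elongated: 947 × 1/16 = 59.1875
χ² = Σ (O − E)² / E
  disc-shaped: (468 − 532.6875)² / 532.6875 = 7.8554
  spherical: (426 − 355.125)² / 355.125 = 14.1451
  elongated: (53 − 59.1875)² / 59.1875 = 0.6468
χ² = 7.8554 + 14.1451 + 0.6468 = 22.6473 ≈ 22.647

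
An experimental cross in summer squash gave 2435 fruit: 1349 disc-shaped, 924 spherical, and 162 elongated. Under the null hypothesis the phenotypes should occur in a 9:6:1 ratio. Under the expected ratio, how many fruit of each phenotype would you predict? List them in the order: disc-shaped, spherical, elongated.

1369.6875, 913.125, 152.1875

Total ratio parts = 16. Expected numbers out of 2435:
  disc-shaped: 2435 × 9/16 = 1369.6875
  spherical: 2435 × 6/16 = 913.125
  elongated: 2435 × 1/16 = 152.1875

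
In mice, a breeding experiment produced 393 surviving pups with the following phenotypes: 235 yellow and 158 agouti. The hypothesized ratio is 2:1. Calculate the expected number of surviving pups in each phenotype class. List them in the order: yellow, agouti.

262, 131

Expected counts for N = 393 under a 2:1 ratio (total parts = 3):
  yellow: 393 × 2/3 = 262
  agouti: 393 × 1/3 = 131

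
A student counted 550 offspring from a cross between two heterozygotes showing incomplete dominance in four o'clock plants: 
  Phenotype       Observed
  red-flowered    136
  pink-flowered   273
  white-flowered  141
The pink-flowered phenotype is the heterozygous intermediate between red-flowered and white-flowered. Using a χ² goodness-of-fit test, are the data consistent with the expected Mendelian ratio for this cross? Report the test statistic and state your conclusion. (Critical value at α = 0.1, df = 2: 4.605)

0.120; consistent

With incomplete dominance, a heterozygote × heterozygote cross gives a 1:2:1 phenotypic ratio.
Under the 1:2:1 hypothesis (Σ ratio = 4, N = 550):
  red-flowered: 550 × 1/4 = 137.5
  pink-flowered: 550 × 2/4 = 275
  white-flowered: 550 × 1/4 = 137.5
χ² = Σ (O − E)² / E
  red-flowered: (136 − 137.5)² / 137.5 = 0.0164
  pink-flowered: (273 − 275)² / 275 = 0.0145
  white-flowered: (141 − 137.5)² / 137.5 = 0.0891
χ² = 0.0164 + 0.0145 + 0.0891 = 0.120
Degrees of freedom = 3 − 1 = 2; critical value at α = 0.1 is 4.605.
Since 0.120 < 4.605, we fail to reject the null hypothesis — the data are consistent with the 1:2:1 ratio.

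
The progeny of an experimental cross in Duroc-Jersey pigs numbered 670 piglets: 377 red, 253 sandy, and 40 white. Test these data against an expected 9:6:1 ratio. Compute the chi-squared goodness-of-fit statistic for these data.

Total ratio parts = 16. Expected numbers out of 670:
  red: 670 × 9/16 = 376.875
  sandy: 670 × 6/16 = 251.25
  white: 670 × 1/16 = 41.875
χ² = Σ (O − E)² / E
  red: (377 − 376.875)² / 376.875 = 0.0000
  sandy: (253 − 251.25)² / 251.25 = 0.0122
  white: (40 − 41.875)² / 41.875 = 0.0840
χ² = 0.0000 + 0.0122 + 0.0840 = 0.0962 ≈ 0.096

0.096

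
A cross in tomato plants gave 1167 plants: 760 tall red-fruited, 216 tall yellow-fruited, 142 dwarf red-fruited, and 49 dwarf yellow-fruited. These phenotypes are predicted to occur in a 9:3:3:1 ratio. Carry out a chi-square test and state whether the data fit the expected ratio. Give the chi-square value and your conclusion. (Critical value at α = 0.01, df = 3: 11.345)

The 9:3:3:1 ratio has 16 parts, so with N = 1167 the expected counts are:
  tall red-fruited: 1167 × 9/16 = 656.4375
  tall yellow-fruited: 1167 × 3/16 = 218.8125
  dwarf red-fruited: 1167 × 3/16 = 218.8125
  dwarf yellow-fruited: 1167 × 1/16 = 72.9375
χ² = Σ (O − E)² / E
  tall red-fruited: (760 − 656.4375)² / 656.4375 = 16.3385
  tall yellow-fruited: (216 − 218.8125)² / 218.8125 = 0.0362
  dwarf red-fruited: (142 − 218.8125)² / 218.8125 = 26.9645
  dwarf yellow-fruited: (49 − 72.9375)² / 72.9375 = 7.8561
χ² = 16.3385 + 0.0362 + 26.9645 + 7.8561 = 51.1953 ≈ 51.195
Degrees of freedom = 4 − 1 = 3; critical value at α = 0.01 is 11.345.
Since 51.195 > 11.345, we reject the null hypothesis — the data do not fit the 9:3:3:1 ratio.

51.195; not consistent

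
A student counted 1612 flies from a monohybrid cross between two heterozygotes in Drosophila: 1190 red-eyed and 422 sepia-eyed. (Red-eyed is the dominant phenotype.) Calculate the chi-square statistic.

For a monohybrid cross between heterozygotes with complete dominance, the expected phenotypic ratio is 3:1.
The 3:1 ratio has 4 parts, so with N = 1612 the expected counts are:
  red-eyed: 1612 × 3/4 = 1209
  sepia-eyed: 1612 × 1/4 = 403
χ² = Σ (O − E)² / E
  red-eyed: (1190 − 1209)² / 1209 = 0.2986
  sepia-eyed: (422 − 403)² / 403 = 0.8958
χ² = 0.2986 + 0.8958 = 1.1944 ≈ 1.194

1.194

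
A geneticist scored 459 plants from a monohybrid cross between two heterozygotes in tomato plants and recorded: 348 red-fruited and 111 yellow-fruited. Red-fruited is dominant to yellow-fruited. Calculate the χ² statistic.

For a monohybrid cross between heterozygotes with complete dominance, the expected phenotypic ratio is 3:1.
Expected counts for N = 459 under a 3:1 ratio (total parts = 4):
  red-fruited: 459 × 3/4 = 344.25
  yellow-fruited: 459 × 1/4 = 114.75
χ² = Σ (O − E)² / E
  red-fruited: (348 − 344.25)² / 344.25 = 0.0408
  yellow-fruited: (111 − 114.75)² / 114.75 = 0.1225
χ² = 0.0408 + 0.1225 = 0.1633 ≈ 0.163

0.163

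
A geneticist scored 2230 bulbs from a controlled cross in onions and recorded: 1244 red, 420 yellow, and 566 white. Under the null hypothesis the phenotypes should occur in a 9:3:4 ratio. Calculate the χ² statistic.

Expected counts for N = 2230 under a 9:3:4 ratio (total parts = 16):
  red: 2230 × 9/16 = 1254.375
  yellow: 2230 × 3/16 = 418.125
  white: 2230 × 4/16 = 557.5
χ² = Σ (O − E)² / E
  red: (1244 − 1254.375)² / 1254.375 = 0.0858
  yellow: (420 − 418.125)² / 418.125 = 0.0084
  white: (566 − 557.5)² / 557.5 = 0.1296
χ² = 0.0858 + 0.0084 + 0.1296 = 0.2238 ≈ 0.224

0.224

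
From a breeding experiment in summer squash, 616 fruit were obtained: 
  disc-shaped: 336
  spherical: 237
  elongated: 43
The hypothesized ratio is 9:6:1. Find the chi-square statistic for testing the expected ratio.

1.000

Under the 9:6:1 hypothesis (Σ ratio = 16, N = 616):
  disc-shaped: 616 × 9/16 = 346.5
  spherical: 616 × 6/16 = 231
  elongated: 616 × 1/16 = 38.5
χ² = Σ (O − E)² / E
  disc-shaped: (336 − 346.5)² / 346.5 = 0.3182
  spherical: (237 − 231)² / 231 = 0.1558
  elongated: (43 − 38.5)² / 38.5 = 0.5260
χ² = 0.3182 + 0.1558 + 0.5260 = 1.000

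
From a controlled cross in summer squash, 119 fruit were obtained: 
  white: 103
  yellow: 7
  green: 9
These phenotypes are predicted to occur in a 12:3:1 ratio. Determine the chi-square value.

The 12:3:1 ratio has 16 parts, so with N = 119 the expected counts are:
  white: 119 × 12/16 = 89.25
  yellow: 119 × 3/16 = 22.3125
  green: 119 × 1/16 = 7.4375
χ² = Σ (O − E)² / E
  white: (103 − 89.25)² / 89.25 = 2.1183
  yellow: (7 − 22.3125)² / 22.3125 = 10.5086
  green: (9 − 7.4375)² / 7.4375 = 0.3283
χ² = 2.1183 + 10.5086 + 0.3283 = 12.9552 ≈ 12.955

12.955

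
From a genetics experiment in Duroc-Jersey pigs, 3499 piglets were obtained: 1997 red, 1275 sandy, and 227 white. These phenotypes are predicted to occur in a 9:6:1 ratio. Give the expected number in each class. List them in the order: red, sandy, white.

Total ratio parts = 16. Expected numbers out of 3499:
  red: 3499 × 9/16 = 1968.1875
  sandy: 3499 × 6/16 = 1312.125
  white: 3499 × 1/16 = 218.6875

1968.1875, 1312.125, 218.6875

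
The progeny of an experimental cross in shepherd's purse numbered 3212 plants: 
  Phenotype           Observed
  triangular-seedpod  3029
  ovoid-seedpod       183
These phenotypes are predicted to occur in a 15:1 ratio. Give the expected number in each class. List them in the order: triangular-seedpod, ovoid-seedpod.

3011.25, 200.75

The 15:1 ratio has 16 parts, so with N = 3212 the expected counts are:
  triangular-seedpod: 3212 × 15/16 = 3011.25
  ovoid-seedpod: 3212 × 1/16 = 200.75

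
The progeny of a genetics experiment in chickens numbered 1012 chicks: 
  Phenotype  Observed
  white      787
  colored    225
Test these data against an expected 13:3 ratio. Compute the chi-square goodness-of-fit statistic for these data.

8.060

Total ratio parts = 16. Expected numbers out of 1012:
  white: 1012 × 13/16 = 822.25
  colored: 1012 × 3/16 = 189.75
χ² = Σ (O − E)² / E
  white: (787 − 822.25)² / 822.25 = 1.5112
  colored: (225 − 189.75)² / 189.75 = 6.5484
χ² = 1.5112 + 6.5484 = 8.0596 ≈ 8.060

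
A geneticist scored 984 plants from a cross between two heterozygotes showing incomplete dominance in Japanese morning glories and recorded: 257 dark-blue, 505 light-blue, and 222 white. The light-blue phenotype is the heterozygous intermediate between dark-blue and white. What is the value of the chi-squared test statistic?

3.177

With incomplete dominance, a heterozygote × heterozygote cross gives a 1:2:1 phenotypic ratio.
The 1:2:1 ratio has 4 parts, so with N = 984 the expected counts are:
  dark-blue: 984 × 1/4 = 246
  light-blue: 984 × 2/4 = 492
  white: 984 × 1/4 = 246
χ² = Σ (O − E)² / E
  dark-blue: (257 − 246)² / 246 = 0.4919
  light-blue: (505 − 492)² / 492 = 0.3435
  white: (222 − 246)² / 246 = 2.3415
χ² = 0.4919 + 0.3435 + 2.3415 = 3.1769 ≈ 3.177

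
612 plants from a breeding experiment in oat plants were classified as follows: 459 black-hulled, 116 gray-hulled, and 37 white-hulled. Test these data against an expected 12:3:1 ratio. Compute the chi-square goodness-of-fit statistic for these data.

Expected counts for N = 612 under a 12:3:1 ratio (total parts = 16):
  black-hulled: 612 × 12/16 = 459
  gray-hulled: 612 × 3/16 = 114.75
  white-hulled: 612 × 1/16 = 38.25
χ² = Σ (O − E)² / E
  black-hulled: (459 − 459)² / 459 = 0.0000
  gray-hulled: (116 − 114.75)² / 114.75 = 0.0136
  white-hulled: (37 − 38.25)² / 38.25 = 0.0408
χ² = 0.0000 + 0.0136 + 0.0408 = 0.0544 ≈ 0.054

0.054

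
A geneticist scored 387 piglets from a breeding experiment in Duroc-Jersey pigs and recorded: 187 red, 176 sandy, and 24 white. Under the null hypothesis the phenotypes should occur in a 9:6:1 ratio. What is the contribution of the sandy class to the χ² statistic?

The 9:6:1 ratio has 16 parts, so with N = 387 the expected counts are:
  red: 387 × 9/16 = 217.6875
  sandy: 387 × 6/16 = 145.125
  white: 387 × 1/16 = 24.1875
Contribution of sandy: (176 − 145.125)² / 145.125 = 6.5686

6.569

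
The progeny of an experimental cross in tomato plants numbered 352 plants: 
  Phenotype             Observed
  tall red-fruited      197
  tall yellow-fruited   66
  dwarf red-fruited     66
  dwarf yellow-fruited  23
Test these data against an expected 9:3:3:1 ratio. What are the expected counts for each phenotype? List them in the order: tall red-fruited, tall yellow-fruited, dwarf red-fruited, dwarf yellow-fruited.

198, 66, 66, 22

Total ratio parts = 16. Expected numbers out of 352:
  tall red-fruited: 352 × 9/16 = 198
  tall yellow-fruited: 352 × 3/16 = 66
  dwarf red-fruited: 352 × 3/16 = 66
  dwarf yellow-fruited: 352 × 1/16 = 22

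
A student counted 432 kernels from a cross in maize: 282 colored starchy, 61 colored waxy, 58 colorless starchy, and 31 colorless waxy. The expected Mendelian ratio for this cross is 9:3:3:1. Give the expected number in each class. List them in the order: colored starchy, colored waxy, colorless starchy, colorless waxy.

Expected counts for N = 432 under a 9:3:3:1 ratio (total parts = 16):
  colored starchy: 432 × 9/16 = 243
  colored waxy: 432 × 3/16 = 81
  colorless starchy: 432 × 3/16 = 81
  colorless waxy: 432 × 1/16 = 27

243, 81, 81, 27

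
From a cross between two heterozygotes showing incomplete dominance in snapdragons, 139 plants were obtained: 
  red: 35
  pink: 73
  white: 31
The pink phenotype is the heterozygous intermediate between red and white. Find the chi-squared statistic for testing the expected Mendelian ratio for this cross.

With incomplete dominance, a heterozygote × heterozygote cross gives a 1:2:1 phenotypic ratio.
Expected counts for N = 139 under a 1:2:1 ratio (total parts = 4):
  red: 139 × 1/4 = 34.75
  pink: 139 × 2/4 = 69.5
  white: 139 × 1/4 = 34.75
χ² = Σ (O − E)² / E
  red: (35 − 34.75)² / 34.75 = 0.0018
  pink: (73 − 69.5)² / 69.5 = 0.1763
  white: (31 − 34.75)² / 34.75 = 0.4047
χ² = 0.0018 + 0.1763 + 0.4047 = 0.5828 ≈ 0.583

0.583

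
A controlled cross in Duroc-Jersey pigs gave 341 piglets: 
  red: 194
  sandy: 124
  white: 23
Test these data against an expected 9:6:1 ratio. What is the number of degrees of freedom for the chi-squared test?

2

A goodness-of-fit test with 3 phenotype classes has df = 3 − 1 = 2.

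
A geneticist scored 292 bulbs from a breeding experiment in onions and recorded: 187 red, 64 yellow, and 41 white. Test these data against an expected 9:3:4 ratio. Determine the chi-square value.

18.741

Total ratio parts = 16. Expected numbers out of 292:
  red: 292 × 9/16 = 164.25
  yellow: 292 × 3/16 = 54.75
  white: 292 × 4/16 = 73
χ² = Σ (O − E)² / E
  red: (187 − 164.25)² / 164.25 = 3.1511
  yellow: (64 − 54.75)² / 54.75 = 1.5628
  white: (41 − 73)² / 73 = 14.0274
χ² = 3.1511 + 1.5628 + 14.0274 = 18.7413 ≈ 18.741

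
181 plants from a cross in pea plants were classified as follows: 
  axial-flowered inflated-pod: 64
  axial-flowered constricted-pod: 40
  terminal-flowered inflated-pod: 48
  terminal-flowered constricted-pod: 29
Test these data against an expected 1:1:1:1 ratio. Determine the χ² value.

Expected counts for N = 181 under a 1:1:1:1 ratio (total parts = 4):
  axial-flowered inflated-pod: 181 × 1/4 = 45.25
  axial-flowered constricted-pod: 181 × 1/4 = 45.25
  terminal-flowered inflated-pod: 181 × 1/4 = 45.25
  terminal-flowered constricted-pod: 181 × 1/4 = 45.25
χ² = Σ (O − E)² / E
  axial-flowered inflated-pod: (64 − 45.25)² / 45.25 = 7.7693
  axial-flowered constricted-pod: (40 − 45.25)² / 45.25 = 0.6091
  terminal-flowered inflated-pod: (48 − 45.25)² / 45.25 = 0.1671
  terminal-flowered constricted-pod: (29 − 45.25)² / 45.25 = 5.8356
χ² = 7.7693 + 0.6091 + 0.1671 + 5.8356 = 14.3811 ≈ 14.381

14.381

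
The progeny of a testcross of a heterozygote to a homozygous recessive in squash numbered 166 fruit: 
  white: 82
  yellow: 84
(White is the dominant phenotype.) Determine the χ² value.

0.024

A testcross of a heterozygote (Aa × aa) gives a 1:1 phenotypic ratio.
Under the 1:1 hypothesis (Σ ratio = 2, N = 166):
  white: 166 × 1/2 = 83
  yellow: 166 × 1/2 = 83
χ² = Σ (O − E)² / E
  white: (82 − 83)² / 83 = 0.0120
  yellow: (84 − 83)² / 83 = 0.0120
χ² = 0.0120 + 0.0120 = 0.024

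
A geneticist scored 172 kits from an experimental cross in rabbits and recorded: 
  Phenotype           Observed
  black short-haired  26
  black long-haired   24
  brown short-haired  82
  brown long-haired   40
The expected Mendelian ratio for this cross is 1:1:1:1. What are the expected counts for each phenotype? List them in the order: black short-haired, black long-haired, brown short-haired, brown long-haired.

Expected counts for N = 172 under a 1:1:1:1 ratio (total parts = 4):
  black short-haired: 172 × 1/4 = 43
  black long-haired: 172 × 1/4 = 43
  brown short-haired: 172 × 1/4 = 43
  brown long-haired: 172 × 1/4 = 43

43, 43, 43, 43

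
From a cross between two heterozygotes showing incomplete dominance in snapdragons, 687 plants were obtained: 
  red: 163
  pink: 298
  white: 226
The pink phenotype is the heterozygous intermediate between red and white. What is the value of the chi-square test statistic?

With incomplete dominance, a heterozygote × heterozygote cross gives a 1:2:1 phenotypic ratio.
Under the 1:2:1 hypothesis (Σ ratio = 4, N = 687):
  red: 687 × 1/4 = 171.75
  pink: 687 × 2/4 = 343.5
  white: 687 × 1/4 = 171.75
χ² = Σ (O − E)² / E
  red: (163 − 171.75)² / 171.75 = 0.4458
  pink: (298 − 343.5)² / 343.5 = 6.0269
  white: (226 − 171.75)² / 171.75 = 17.1357
χ² = 0.4458 + 6.0269 + 17.1357 = 23.6084 ≈ 23.608

23.608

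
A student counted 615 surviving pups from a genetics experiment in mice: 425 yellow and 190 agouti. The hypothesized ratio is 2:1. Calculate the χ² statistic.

1.646

The 2:1 ratio has 3 parts, so with N = 615 the expected counts are:
  yellow: 615 × 2/3 = 410
  agouti: 615 × 1/3 = 205
χ² = Σ (O − E)² / E
  yellow: (425 − 410)² / 410 = 0.5488
  agouti: (190 − 205)² / 205 = 1.0976
χ² = 0.5488 + 1.0976 = 1.6464 ≈ 1.646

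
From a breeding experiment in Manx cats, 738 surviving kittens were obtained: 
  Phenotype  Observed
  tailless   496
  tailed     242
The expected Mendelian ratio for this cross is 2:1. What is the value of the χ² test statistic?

0.098

Under the 2:1 hypothesis (Σ ratio = 3, N = 738):
  tailless: 738 × 2/3 = 492
  tailed: 738 × 1/3 = 246
χ² = Σ (O − E)² / E
  tailless: (496 − 492)² / 492 = 0.0325
  tailed: (242 − 246)² / 246 = 0.0650
χ² = 0.0325 + 0.0650 = 0.0975 ≈ 0.098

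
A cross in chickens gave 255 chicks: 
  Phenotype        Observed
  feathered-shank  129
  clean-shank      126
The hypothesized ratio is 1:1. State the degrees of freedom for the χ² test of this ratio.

1

A goodness-of-fit test with 2 phenotype classes has df = 2 − 1 = 1.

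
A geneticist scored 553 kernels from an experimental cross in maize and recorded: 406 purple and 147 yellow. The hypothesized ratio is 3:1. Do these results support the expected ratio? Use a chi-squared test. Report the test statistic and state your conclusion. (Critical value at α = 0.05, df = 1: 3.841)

0.738; consistent

Under the 3:1 hypothesis (Σ ratio = 4, N = 553):
  purple: 553 × 3/4 = 414.75
  yellow: 553 × 1/4 = 138.25
χ² = Σ (O − E)² / E
  purple: (406 − 414.75)² / 414.75 = 0.1846
  yellow: (147 − 138.25)² / 138.25 = 0.5538
χ² = 0.1846 + 0.5538 = 0.7384 ≈ 0.738
Degrees of freedom = 2 − 1 = 1; critical value at α = 0.05 is 3.841.
Since 0.738 < 3.841, we fail to reject the null hypothesis — the data are consistent with the 3:1 ratio.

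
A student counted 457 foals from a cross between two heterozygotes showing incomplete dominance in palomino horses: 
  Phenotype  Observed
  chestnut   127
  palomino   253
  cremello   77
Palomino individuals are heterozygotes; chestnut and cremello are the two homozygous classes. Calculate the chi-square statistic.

16.195

With incomplete dominance, a heterozygote × heterozygote cross gives a 1:2:1 phenotypic ratio.
Total ratio parts = 4. Expected numbers out of 457:
  chestnut: 457 × 1/4 = 114.25
  palomino: 457 × 2/4 = 228.5
  cremello: 457 × 1/4 = 114.25
χ² = Σ (O − E)² / E
  chestnut: (127 − 114.25)² / 114.25 = 1.4229
  palomino: (253 − 228.5)² / 228.5 = 2.6269
  cremello: (77 − 114.25)² / 114.25 = 12.1450
χ² = 1.4229 + 2.6269 + 12.1450 = 16.1948 ≈ 16.195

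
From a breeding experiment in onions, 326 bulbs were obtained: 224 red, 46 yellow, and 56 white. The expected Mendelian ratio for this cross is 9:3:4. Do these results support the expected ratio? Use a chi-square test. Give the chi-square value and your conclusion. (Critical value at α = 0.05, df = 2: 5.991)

20.721; not consistent

Under the 9:3:4 hypothesis (Σ ratio = 16, N = 326):
  red: 326 × 9/16 = 183.375
  yellow: 326 × 3/16 = 61.125
  white: 326 × 4/16 = 81.5
χ² = Σ (O − E)² / E
  red: (224 − 183.375)² / 183.375 = 9.0001
  yellow: (46 − 61.125)² / 61.125 = 3.7426
  white: (56 − 81.5)² / 81.5 = 7.9785
χ² = 9.0001 + 3.7426 + 7.9785 = 20.7212 ≈ 20.721
Degrees of freedom = 3 − 1 = 2; critical value at α = 0.05 is 5.991.
Since 20.721 > 5.991, we reject the null hypothesis — the data do not fit the 9:3:4 ratio.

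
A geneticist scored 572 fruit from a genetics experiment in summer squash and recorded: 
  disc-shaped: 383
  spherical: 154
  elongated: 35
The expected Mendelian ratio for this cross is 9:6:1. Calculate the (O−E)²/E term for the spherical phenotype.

17.064

The 9:6:1 ratio has 16 parts, so with N = 572 the expected counts are:
  disc-shaped: 572 × 9/16 = 321.75
  spherical: 572 × 6/16 = 214.5
  elongated: 572 × 1/16 = 35.75
Contribution of spherical: (154 − 214.5)² / 214.5 = 17.0641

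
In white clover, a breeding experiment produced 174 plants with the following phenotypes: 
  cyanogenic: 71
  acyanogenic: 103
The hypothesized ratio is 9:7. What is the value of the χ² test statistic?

Under the 9:7 hypothesis (Σ ratio = 16, N = 174):
  cyanogenic: 174 × 9/16 = 97.875
  acyanogenic: 174 × 7/16 = 76.125
χ² = Σ (O − E)² / E
  cyanogenic: (71 − 97.875)² / 97.875 = 7.3795
  acyanogenic: (103 − 76.125)² / 76.125 = 9.4879
χ² = 7.3795 + 9.4879 = 16.8674 ≈ 16.867

16.867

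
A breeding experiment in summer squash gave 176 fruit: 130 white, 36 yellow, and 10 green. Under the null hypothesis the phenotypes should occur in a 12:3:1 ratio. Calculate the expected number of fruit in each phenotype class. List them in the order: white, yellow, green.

132, 33, 11

Total ratio parts = 16. Expected numbers out of 176:
  white: 176 × 12/16 = 132
  yellow: 176 × 3/16 = 33
  green: 176 × 1/16 = 11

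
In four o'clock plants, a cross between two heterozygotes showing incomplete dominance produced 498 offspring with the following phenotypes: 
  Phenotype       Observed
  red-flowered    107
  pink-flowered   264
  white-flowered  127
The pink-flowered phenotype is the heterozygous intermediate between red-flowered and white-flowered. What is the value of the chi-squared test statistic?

3.414

With incomplete dominance, a heterozygote × heterozygote cross gives a 1:2:1 phenotypic ratio.
The 1:2:1 ratio has 4 parts, so with N = 498 the expected counts are:
  red-flowered: 498 × 1/4 = 124.5
  pink-flowered: 498 × 2/4 = 249
  white-flowered: 498 × 1/4 = 124.5
χ² = Σ (O − E)² / E
  red-flowered: (107 − 124.5)² / 124.5 = 2.4598
  pink-flowered: (264 − 249)² / 249 = 0.9036
  white-flowered: (127 − 124.5)² / 124.5 = 0.0502
χ² = 2.4598 + 0.9036 + 0.0502 = 3.4136 ≈ 3.414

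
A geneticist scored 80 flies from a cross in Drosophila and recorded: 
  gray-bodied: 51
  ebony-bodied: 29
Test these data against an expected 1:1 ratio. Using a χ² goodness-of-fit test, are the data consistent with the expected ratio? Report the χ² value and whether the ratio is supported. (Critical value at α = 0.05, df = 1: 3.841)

6.050; not consistent

Expected counts for N = 80 under a 1:1 ratio (total parts = 2):
  gray-bodied: 80 × 1/2 = 40
  ebony-bodied: 80 × 1/2 = 40
χ² = Σ (O − E)² / E
  gray-bodied: (51 − 40)² / 40 = 3.0250
  ebony-bodied: (29 − 40)² / 40 = 3.0250
χ² = 3.0250 + 3.0250 = 6.050
Degrees of freedom = 2 − 1 = 1; critical value at α = 0.05 is 3.841.
Since 6.050 > 3.841, we reject the null hypothesis — the data do not fit the 1:1 ratio.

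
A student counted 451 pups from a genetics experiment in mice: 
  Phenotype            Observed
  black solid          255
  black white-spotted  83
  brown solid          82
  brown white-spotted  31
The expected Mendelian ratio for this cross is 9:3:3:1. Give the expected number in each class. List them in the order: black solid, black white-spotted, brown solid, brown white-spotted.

253.6875, 84.5625, 84.5625, 28.1875

Under the 9:3:3:1 hypothesis (Σ ratio = 16, N = 451):
  black solid: 451 × 9/16 = 253.6875
  black white-spotted: 451 × 3/16 = 84.5625
  brown solid: 451 × 3/16 = 84.5625
  brown white-spotted: 451 × 1/16 = 28.1875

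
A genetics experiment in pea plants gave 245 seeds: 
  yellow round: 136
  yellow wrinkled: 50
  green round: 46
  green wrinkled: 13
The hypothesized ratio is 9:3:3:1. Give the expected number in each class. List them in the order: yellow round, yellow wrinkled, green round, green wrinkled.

137.8125, 45.9375, 45.9375, 15.3125

The 9:3:3:1 ratio has 16 parts, so with N = 245 the expected counts are:
  yellow round: 245 × 9/16 = 137.8125
  yellow wrinkled: 245 × 3/16 = 45.9375
  green round: 245 × 3/16 = 45.9375
  green wrinkled: 245 × 1/16 = 15.3125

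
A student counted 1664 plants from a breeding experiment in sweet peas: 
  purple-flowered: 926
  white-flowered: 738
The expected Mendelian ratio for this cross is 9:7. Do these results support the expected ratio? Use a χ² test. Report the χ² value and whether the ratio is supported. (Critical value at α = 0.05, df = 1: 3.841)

Under the 9:7 hypothesis (Σ ratio = 16, N = 1664):
  purple-flowered: 1664 × 9/16 = 936
  white-flowered: 1664 × 7/16 = 728
χ² = Σ (O − E)² / E
  purple-flowered: (926 − 936)² / 936 = 0.1068
  white-flowered: (738 − 728)² / 728 = 0.1374
χ² = 0.1068 + 0.1374 = 0.2442 ≈ 0.244
Degrees of freedom = 2 − 1 = 1; critical value at α = 0.05 is 3.841.
Since 0.244 < 3.841, we fail to reject the null hypothesis — the data are consistent with the 9:7 ratio.

0.244; consistent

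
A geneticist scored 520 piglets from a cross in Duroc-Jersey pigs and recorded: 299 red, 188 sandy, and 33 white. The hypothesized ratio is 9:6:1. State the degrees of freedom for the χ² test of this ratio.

2

A goodness-of-fit test with 3 phenotype classes has df = 3 − 1 = 2.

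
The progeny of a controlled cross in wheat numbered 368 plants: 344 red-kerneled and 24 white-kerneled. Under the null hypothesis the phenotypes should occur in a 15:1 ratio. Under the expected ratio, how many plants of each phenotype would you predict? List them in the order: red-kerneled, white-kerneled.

Expected counts for N = 368 under a 15:1 ratio (total parts = 16):
  red-kerneled: 368 × 15/16 = 345
  white-kerneled: 368 × 1/16 = 23

345, 23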